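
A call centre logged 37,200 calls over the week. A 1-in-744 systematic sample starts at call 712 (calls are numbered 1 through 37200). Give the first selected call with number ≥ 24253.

24520

k = 744
Steps past start: ⌈(24253 − 712)/744⌉ = ⌈23541/744⌉ = 32
Selected call: 712 + 32×744 = 24520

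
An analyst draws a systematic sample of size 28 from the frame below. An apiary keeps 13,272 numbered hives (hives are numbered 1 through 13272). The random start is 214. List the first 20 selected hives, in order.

214, 688, 1162, 1636, 2110, 2584, 3058, 3532, 4006, 4480, 4954, 5428, 5902, 6376, 6850, 7324, 7798, 8272, 8746, 9220

k = N/n = 13272/28 = 474
hive 1: 214
hive 2: 214 + 474 = 688
hive 3: 688 + 474 = 1162
hive 4: 1162 + 474 = 1636
hive 5: 1636 + 474 = 2110
hive 6: 2110 + 474 = 2584
hive 7: 2584 + 474 = 3058
hive 8: 3058 + 474 = 3532
hive 9: 3532 + 474 = 4006
hive 10: 4006 + 474 = 4480
hive 11: 4480 + 474 = 4954
hive 12: 4954 + 474 = 5428
hive 13: 5428 + 474 = 5902
hive 14: 5902 + 474 = 6376
hive 15: 6376 + 474 = 6850
hive 16: 6850 + 474 = 7324
hive 17: 7324 + 474 = 7798
hive 18: 7798 + 474 = 8272
hive 19: 8272 + 474 = 8746
hive 20: 8746 + 474 = 9220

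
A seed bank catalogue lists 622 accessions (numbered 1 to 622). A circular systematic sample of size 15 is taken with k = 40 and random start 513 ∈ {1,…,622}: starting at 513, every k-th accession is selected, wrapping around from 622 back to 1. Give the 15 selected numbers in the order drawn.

Selection 1: 513
Selection 2: 513 + 40 = 553
Selection 3: 553 + 40 = 593
Selection 4: 593 + 40 = 633 → 633 − 622 = 11
Selection 5: 11 + 40 = 51
Selection 6: 51 + 40 = 91
Selection 7: 91 + 40 = 131
Selection 8: 131 + 40 = 171
Selection 9: 171 + 40 = 211
Selection 10: 211 + 40 = 251
Selection 11: 251 + 40 = 291
Selection 12: 291 + 40 = 331
Selection 13: 331 + 40 = 371
Selection 14: 371 + 40 = 411
Selection 15: 411 + 40 = 451

513, 553, 593, 11, 51, 91, 131, 171, 211, 251, 291, 331, 371, 411, 451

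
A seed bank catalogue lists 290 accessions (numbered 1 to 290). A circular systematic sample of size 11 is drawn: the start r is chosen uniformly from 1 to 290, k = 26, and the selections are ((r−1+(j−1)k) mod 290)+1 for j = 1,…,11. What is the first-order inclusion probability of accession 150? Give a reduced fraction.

For each position j, as r ranges over 1…290 the j-th selection hits every accession exactly once, so accession 150 is selected for exactly 11 of the 290 starts.
Inclusion probability = 11/290.

11/290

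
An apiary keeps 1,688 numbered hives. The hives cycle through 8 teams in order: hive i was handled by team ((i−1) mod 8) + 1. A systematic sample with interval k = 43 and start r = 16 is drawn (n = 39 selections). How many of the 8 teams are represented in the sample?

8

Consecutive selections differ by k = 43, so their team numbers differ by 43 mod 8 = 3.
gcd(43, 8) = 1, so the sample visits 8/1 = 8 distinct residues mod 8.
Start 16 is team 8; the teams hit are 1, 2, 3, 4, 5, 6, 7, 8.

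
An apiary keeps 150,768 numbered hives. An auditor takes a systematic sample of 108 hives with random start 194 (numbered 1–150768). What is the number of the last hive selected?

k = 150768/108 = 1396
108th selection = r + (108−1)·k = 194 + 107×1396 = 194 + 149372 = 149566

149566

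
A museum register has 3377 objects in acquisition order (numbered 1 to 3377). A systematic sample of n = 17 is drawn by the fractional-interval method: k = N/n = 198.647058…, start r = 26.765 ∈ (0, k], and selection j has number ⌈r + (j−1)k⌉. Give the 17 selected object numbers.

j=1: r + 0k = 26.765 → ⌈·⌉ = 27
j=2: r + 1k = 225.412058… → ⌈·⌉ = 226
j=3: r + 2k = 424.059117… → ⌈·⌉ = 425
j=4: r + 3k = 622.706176… → ⌈·⌉ = 623
j=5: r + 4k = 821.353235… → ⌈·⌉ = 822
j=6: r + 5k = 1020.000294… → ⌈·⌉ = 1021
j=7: r + 6k = 1218.647352… → ⌈·⌉ = 1219
j=8: r + 7k = 1417.294411… → ⌈·⌉ = 1418
j=9: r + 8k = 1615.941470… → ⌈·⌉ = 1616
j=10: r + 9k = 1814.588529… → ⌈·⌉ = 1815
j=11: r + 10k = 2013.235588… → ⌈·⌉ = 2014
j=12: r + 11k = 2211.882647… → ⌈·⌉ = 2212
j=13: r + 12k = 2410.529705… → ⌈·⌉ = 2411
j=14: r + 13k = 2609.176764… → ⌈·⌉ = 2610
j=15: r + 14k = 2807.823823… → ⌈·⌉ = 2808
j=16: r + 15k = 3006.470882… → ⌈·⌉ = 3007
j=17: r + 16k = 3205.117941… → ⌈·⌉ = 3206

27, 226, 425, 623, 822, 1021, 1219, 1418, 1616, 1815, 2014, 2212, 2411, 2610, 2808, 3007, 3206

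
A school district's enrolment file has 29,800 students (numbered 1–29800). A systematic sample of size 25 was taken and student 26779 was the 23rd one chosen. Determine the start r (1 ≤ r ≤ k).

k = 29800/25 = 1192
r = 26779 − (23−1)×1192 = 26779 − 26224 = 555

555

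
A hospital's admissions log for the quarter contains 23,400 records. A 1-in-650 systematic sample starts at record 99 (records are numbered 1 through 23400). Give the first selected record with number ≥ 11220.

11799

k = 650
Steps past start: ⌈(11220 − 99)/650⌉ = ⌈11121/650⌉ = 18
Selected record: 99 + 18×650 = 11799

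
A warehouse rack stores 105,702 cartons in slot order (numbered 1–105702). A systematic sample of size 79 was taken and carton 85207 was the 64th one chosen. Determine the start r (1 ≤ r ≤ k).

k = 105702/79 = 1338
r = 85207 − (64−1)×1338 = 85207 − 84294 = 913

913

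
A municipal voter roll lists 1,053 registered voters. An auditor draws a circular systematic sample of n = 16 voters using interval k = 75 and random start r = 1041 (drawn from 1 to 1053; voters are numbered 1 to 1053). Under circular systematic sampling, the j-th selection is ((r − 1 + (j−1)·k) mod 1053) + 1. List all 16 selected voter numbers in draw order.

Selection 1: 1041
Selection 2: 1041 + 75 = 1116 → 1116 − 1053 = 63
Selection 3: 63 + 75 = 138
Selection 4: 138 + 75 = 213
Selection 5: 213 + 75 = 288
Selection 6: 288 + 75 = 363
Selection 7: 363 + 75 = 438
Selection 8: 438 + 75 = 513
Selection 9: 513 + 75 = 588
Selection 10: 588 + 75 = 663
Selection 11: 663 + 75 = 738
Selection 12: 738 + 75 = 813
Selection 13: 813 + 75 = 888
Selection 14: 888 + 75 = 963
Selection 15: 963 + 75 = 1038
Selection 16: 1038 + 75 = 1113 → 1113 − 1053 = 60

1041, 63, 138, 213, 288, 363, 438, 513, 588, 663, 738, 813, 888, 963, 1038, 60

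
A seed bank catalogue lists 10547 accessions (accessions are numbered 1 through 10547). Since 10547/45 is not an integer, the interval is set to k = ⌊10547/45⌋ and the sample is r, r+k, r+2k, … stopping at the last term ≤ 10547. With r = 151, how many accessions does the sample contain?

k = ⌊10547/45⌋ = 234
Achieved size = ⌊(10547 − 151)/234⌋ + 1 = ⌊10396/234⌋ + 1 = 44 + 1 = 45
(last selection: 151 + 44×234 = 10447 ≤ 10547; next would be 10681 > 10547)

45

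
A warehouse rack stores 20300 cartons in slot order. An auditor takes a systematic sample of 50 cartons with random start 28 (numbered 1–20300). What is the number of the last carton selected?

19922

k = 20300/50 = 406
50th selection = r + (50−1)·k = 28 + 49×406 = 28 + 19894 = 19922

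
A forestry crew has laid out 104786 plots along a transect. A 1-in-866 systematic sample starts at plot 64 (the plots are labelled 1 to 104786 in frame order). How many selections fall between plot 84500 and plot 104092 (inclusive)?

23

k = 866
First selection ≥ 84500: 64 + ⌈(84500−64)/866⌉·866 = 64 + 98×866 = 84932
Last selection ≤ 104092: 64 + ⌊(104092−64)/866⌋·866 = 64 + 120×866 = 103984
Count = 120 − 98 + 1 = 23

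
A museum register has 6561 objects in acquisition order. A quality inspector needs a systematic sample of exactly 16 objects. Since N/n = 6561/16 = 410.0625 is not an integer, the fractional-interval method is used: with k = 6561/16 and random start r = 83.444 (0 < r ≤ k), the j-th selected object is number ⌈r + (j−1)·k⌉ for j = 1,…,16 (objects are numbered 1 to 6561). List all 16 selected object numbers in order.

84, 494, 904, 1314, 1724, 2134, 2544, 2954, 3364, 3775, 4185, 4595, 5005, 5415, 5825, 6235

j=1: r + 0k = 83.444 → ⌈·⌉ = 84
j=2: r + 1k = 493.5065 → ⌈·⌉ = 494
j=3: r + 2k = 903.569 → ⌈·⌉ = 904
j=4: r + 3k = 1313.6315 → ⌈·⌉ = 1314
j=5: r + 4k = 1723.694 → ⌈·⌉ = 1724
j=6: r + 5k = 2133.7565 → ⌈·⌉ = 2134
j=7: r + 6k = 2543.819 → ⌈·⌉ = 2544
j=8: r + 7k = 2953.8815 → ⌈·⌉ = 2954
j=9: r + 8k = 3363.944 → ⌈·⌉ = 3364
j=10: r + 9k = 3774.0065 → ⌈·⌉ = 3775
j=11: r + 10k = 4184.069 → ⌈·⌉ = 4185
j=12: r + 11k = 4594.1315 → ⌈·⌉ = 4595
j=13: r + 12k = 5004.194 → ⌈·⌉ = 5005
j=14: r + 13k = 5414.2565 → ⌈·⌉ = 5415
j=15: r + 14k = 5824.319 → ⌈·⌉ = 5825
j=16: r + 15k = 6234.3815 → ⌈·⌉ = 6235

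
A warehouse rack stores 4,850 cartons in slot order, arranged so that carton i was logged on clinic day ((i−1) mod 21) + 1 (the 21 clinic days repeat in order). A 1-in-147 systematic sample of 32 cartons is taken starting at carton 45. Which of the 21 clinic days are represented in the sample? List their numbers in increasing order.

Consecutive selections differ by k = 147, so their clinic day numbers differ by 147 mod 21 = 0.
gcd(147, 21) = 21, so the sample visits 21/21 = 1 distinct residues mod 21.
Start 45 is clinic day 3; the clinic days hit are 3.

3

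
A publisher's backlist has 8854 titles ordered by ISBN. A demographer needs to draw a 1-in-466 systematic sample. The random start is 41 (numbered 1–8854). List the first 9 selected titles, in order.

title 1: 41
title 2: 41 + 466 = 507
title 3: 507 + 466 = 973
title 4: 973 + 466 = 1439
title 5: 1439 + 466 = 1905
title 6: 1905 + 466 = 2371
title 7: 2371 + 466 = 2837
title 8: 2837 + 466 = 3303
title 9: 3303 + 466 = 3769

41, 507, 973, 1439, 1905, 2371, 2837, 3303, 3769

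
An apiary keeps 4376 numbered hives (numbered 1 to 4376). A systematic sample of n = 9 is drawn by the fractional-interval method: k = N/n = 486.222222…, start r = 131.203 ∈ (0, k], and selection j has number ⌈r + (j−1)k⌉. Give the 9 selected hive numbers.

j=1: r + 0k = 131.203 → ⌈·⌉ = 132
j=2: r + 1k = 617.425222… → ⌈·⌉ = 618
j=3: r + 2k = 1103.647444… → ⌈·⌉ = 1104
j=4: r + 3k = 1589.869666… → ⌈·⌉ = 1590
j=5: r + 4k = 2076.091888… → ⌈·⌉ = 2077
j=6: r + 5k = 2562.314111… → ⌈·⌉ = 2563
j=7: r + 6k = 3048.536333… → ⌈·⌉ = 3049
j=8: r + 7k = 3534.758555… → ⌈·⌉ = 3535
j=9: r + 8k = 4020.980777… → ⌈·⌉ = 4021

132, 618, 1104, 1590, 2077, 2563, 3049, 3535, 4021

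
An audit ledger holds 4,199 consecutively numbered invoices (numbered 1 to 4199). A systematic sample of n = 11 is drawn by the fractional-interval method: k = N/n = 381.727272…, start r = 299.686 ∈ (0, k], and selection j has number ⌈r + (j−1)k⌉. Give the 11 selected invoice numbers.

j=1: r + 0k = 299.686 → ⌈·⌉ = 300
j=2: r + 1k = 681.413272… → ⌈·⌉ = 682
j=3: r + 2k = 1063.140545… → ⌈·⌉ = 1064
j=4: r + 3k = 1444.867818… → ⌈·⌉ = 1445
j=5: r + 4k = 1826.595090… → ⌈·⌉ = 1827
j=6: r + 5k = 2208.322363… → ⌈·⌉ = 2209
j=7: r + 6k = 2590.049636… → ⌈·⌉ = 2591
j=8: r + 7k = 2971.776909… → ⌈·⌉ = 2972
j=9: r + 8k = 3353.504181… → ⌈·⌉ = 3354
j=10: r + 9k = 3735.231454… → ⌈·⌉ = 3736
j=11: r + 10k = 4116.958727… → ⌈·⌉ = 4117

300, 682, 1064, 1445, 1827, 2209, 2591, 2972, 3354, 3736, 4117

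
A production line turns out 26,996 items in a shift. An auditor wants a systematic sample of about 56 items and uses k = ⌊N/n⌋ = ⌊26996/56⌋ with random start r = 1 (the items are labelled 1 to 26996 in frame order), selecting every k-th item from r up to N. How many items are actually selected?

57

k = ⌊26996/56⌋ = 482
Achieved size = ⌊(26996 − 1)/482⌋ + 1 = ⌊26995/482⌋ + 1 = 56 + 1 = 57
(last selection: 1 + 56×482 = 26993 ≤ 26996; next would be 27475 > 26996)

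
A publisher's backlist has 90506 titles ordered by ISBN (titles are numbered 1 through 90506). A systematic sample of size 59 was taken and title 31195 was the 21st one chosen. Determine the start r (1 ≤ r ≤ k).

k = 90506/59 = 1534
r = 31195 − (21−1)×1534 = 31195 − 30680 = 515

515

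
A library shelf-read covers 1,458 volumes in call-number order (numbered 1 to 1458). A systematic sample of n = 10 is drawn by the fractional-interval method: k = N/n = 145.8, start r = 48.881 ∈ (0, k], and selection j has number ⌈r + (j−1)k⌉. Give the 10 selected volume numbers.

49, 195, 341, 487, 633, 778, 924, 1070, 1216, 1362

j=1: r + 0k = 48.881 → ⌈·⌉ = 49
j=2: r + 1k = 194.681 → ⌈·⌉ = 195
j=3: r + 2k = 340.481 → ⌈·⌉ = 341
j=4: r + 3k = 486.281 → ⌈·⌉ = 487
j=5: r + 4k = 632.081 → ⌈·⌉ = 633
j=6: r + 5k = 777.881 → ⌈·⌉ = 778
j=7: r + 6k = 923.681 → ⌈·⌉ = 924
j=8: r + 7k = 1069.481 → ⌈·⌉ = 1070
j=9: r + 8k = 1215.281 → ⌈·⌉ = 1216
j=10: r + 9k = 1361.081 → ⌈·⌉ = 1362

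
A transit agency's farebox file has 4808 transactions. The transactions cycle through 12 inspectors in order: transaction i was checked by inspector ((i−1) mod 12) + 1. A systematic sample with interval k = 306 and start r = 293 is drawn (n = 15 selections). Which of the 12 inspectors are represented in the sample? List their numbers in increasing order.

5, 11

Consecutive selections differ by k = 306, so their inspector numbers differ by 306 mod 12 = 6.
gcd(306, 12) = 6, so the sample visits 12/6 = 2 distinct residues mod 12.
Start 293 is inspector 5; the inspectors hit are 5, 11.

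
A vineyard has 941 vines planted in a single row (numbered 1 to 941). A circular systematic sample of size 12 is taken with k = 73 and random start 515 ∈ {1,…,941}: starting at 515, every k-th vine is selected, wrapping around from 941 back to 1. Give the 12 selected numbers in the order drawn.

515, 588, 661, 734, 807, 880, 12, 85, 158, 231, 304, 377

Selection 1: 515
Selection 2: 515 + 73 = 588
Selection 3: 588 + 73 = 661
Selection 4: 661 + 73 = 734
Selection 5: 734 + 73 = 807
Selection 6: 807 + 73 = 880
Selection 7: 880 + 73 = 953 → 953 − 941 = 12
Selection 8: 12 + 73 = 85
Selection 9: 85 + 73 = 158
Selection 10: 158 + 73 = 231
Selection 11: 231 + 73 = 304
Selection 12: 304 + 73 = 377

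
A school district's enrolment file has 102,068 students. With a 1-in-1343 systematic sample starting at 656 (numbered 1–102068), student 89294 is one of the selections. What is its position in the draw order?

67

k = 1343
position = (89294 − 656)/1343 + 1 = 88638/1343 + 1 = 66 + 1 = 67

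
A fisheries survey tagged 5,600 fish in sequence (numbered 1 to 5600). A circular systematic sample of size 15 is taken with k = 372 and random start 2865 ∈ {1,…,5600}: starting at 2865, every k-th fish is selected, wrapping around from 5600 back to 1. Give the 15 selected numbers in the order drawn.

Selection 1: 2865
Selection 2: 2865 + 372 = 3237
Selection 3: 3237 + 372 = 3609
Selection 4: 3609 + 372 = 3981
Selection 5: 3981 + 372 = 4353
Selection 6: 4353 + 372 = 4725
Selection 7: 4725 + 372 = 5097
Selection 8: 5097 + 372 = 5469
Selection 9: 5469 + 372 = 5841 → 5841 − 5600 = 241
Selection 10: 241 + 372 = 613
Selection 11: 613 + 372 = 985
Selection 12: 985 + 372 = 1357
Selection 13: 1357 + 372 = 1729
Selection 14: 1729 + 372 = 2101
Selection 15: 2101 + 372 = 2473

2865, 3237, 3609, 3981, 4353, 4725, 5097, 5469, 241, 613, 985, 1357, 1729, 2101, 2473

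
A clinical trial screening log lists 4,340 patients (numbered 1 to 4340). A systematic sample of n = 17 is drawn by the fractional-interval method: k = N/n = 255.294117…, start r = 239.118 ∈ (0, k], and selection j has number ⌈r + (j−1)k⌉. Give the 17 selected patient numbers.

240, 495, 750, 1006, 1261, 1516, 1771, 2027, 2282, 2537, 2793, 3048, 3303, 3558, 3814, 4069, 4324

j=1: r + 0k = 239.118 → ⌈·⌉ = 240
j=2: r + 1k = 494.412117… → ⌈·⌉ = 495
j=3: r + 2k = 749.706235… → ⌈·⌉ = 750
j=4: r + 3k = 1005.000352… → ⌈·⌉ = 1006
j=5: r + 4k = 1260.294470… → ⌈·⌉ = 1261
j=6: r + 5k = 1515.588588… → ⌈·⌉ = 1516
j=7: r + 6k = 1770.882705… → ⌈·⌉ = 1771
j=8: r + 7k = 2026.176823… → ⌈·⌉ = 2027
j=9: r + 8k = 2281.470941… → ⌈·⌉ = 2282
j=10: r + 9k = 2536.765058… → ⌈·⌉ = 2537
j=11: r + 10k = 2792.059176… → ⌈·⌉ = 2793
j=12: r + 11k = 3047.353294… → ⌈·⌉ = 3048
j=13: r + 12k = 3302.647411… → ⌈·⌉ = 3303
j=14: r + 13k = 3557.941529… → ⌈·⌉ = 3558
j=15: r + 14k = 3813.235647… → ⌈·⌉ = 3814
j=16: r + 15k = 4068.529764… → ⌈·⌉ = 4069
j=17: r + 16k = 4323.823882… → ⌈·⌉ = 4324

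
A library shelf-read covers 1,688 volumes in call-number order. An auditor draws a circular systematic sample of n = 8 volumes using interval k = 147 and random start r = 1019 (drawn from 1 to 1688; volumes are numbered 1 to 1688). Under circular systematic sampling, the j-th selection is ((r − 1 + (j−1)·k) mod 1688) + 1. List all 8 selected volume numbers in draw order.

1019, 1166, 1313, 1460, 1607, 66, 213, 360

Selection 1: 1019
Selection 2: 1019 + 147 = 1166
Selection 3: 1166 + 147 = 1313
Selection 4: 1313 + 147 = 1460
Selection 5: 1460 + 147 = 1607
Selection 6: 1607 + 147 = 1754 → 1754 − 1688 = 66
Selection 7: 66 + 147 = 213
Selection 8: 213 + 147 = 360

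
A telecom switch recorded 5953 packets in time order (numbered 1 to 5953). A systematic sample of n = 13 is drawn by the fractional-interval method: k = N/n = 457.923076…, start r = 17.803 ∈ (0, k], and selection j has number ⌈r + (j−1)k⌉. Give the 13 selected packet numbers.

j=1: r + 0k = 17.803 → ⌈·⌉ = 18
j=2: r + 1k = 475.726076… → ⌈·⌉ = 476
j=3: r + 2k = 933.649153… → ⌈·⌉ = 934
j=4: r + 3k = 1391.572230… → ⌈·⌉ = 1392
j=5: r + 4k = 1849.495307… → ⌈·⌉ = 1850
j=6: r + 5k = 2307.418384… → ⌈·⌉ = 2308
j=7: r + 6k = 2765.341461… → ⌈·⌉ = 2766
j=8: r + 7k = 3223.264538… → ⌈·⌉ = 3224
j=9: r + 8k = 3681.187615… → ⌈·⌉ = 3682
j=10: r + 9k = 4139.110692… → ⌈·⌉ = 4140
j=11: r + 10k = 4597.033769… → ⌈·⌉ = 4598
j=12: r + 11k = 5054.956846… → ⌈·⌉ = 5055
j=13: r + 12k = 5512.879923… → ⌈·⌉ = 5513

18, 476, 934, 1392, 1850, 2308, 2766, 3224, 3682, 4140, 4598, 5055, 5513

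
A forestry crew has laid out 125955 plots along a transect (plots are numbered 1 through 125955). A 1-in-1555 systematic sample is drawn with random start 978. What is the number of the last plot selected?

k = 1555
81st selection = r + (81−1)·k = 978 + 80×1555 = 978 + 124400 = 125378

125378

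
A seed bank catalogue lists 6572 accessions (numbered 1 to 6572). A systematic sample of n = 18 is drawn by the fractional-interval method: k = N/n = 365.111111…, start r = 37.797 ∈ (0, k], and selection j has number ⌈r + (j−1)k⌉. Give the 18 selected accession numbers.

38, 403, 769, 1134, 1499, 1864, 2229, 2594, 2959, 3324, 3689, 4055, 4420, 4785, 5150, 5515, 5880, 6245

j=1: r + 0k = 37.797 → ⌈·⌉ = 38
j=2: r + 1k = 402.908111… → ⌈·⌉ = 403
j=3: r + 2k = 768.019222… → ⌈·⌉ = 769
j=4: r + 3k = 1133.130333… → ⌈·⌉ = 1134
j=5: r + 4k = 1498.241444… → ⌈·⌉ = 1499
j=6: r + 5k = 1863.352555… → ⌈·⌉ = 1864
j=7: r + 6k = 2228.463666… → ⌈·⌉ = 2229
j=8: r + 7k = 2593.574777… → ⌈·⌉ = 2594
j=9: r + 8k = 2958.685888… → ⌈·⌉ = 2959
j=10: r + 9k = 3323.797 → ⌈·⌉ = 3324
j=11: r + 10k = 3688.908111… → ⌈·⌉ = 3689
j=12: r + 11k = 4054.019222… → ⌈·⌉ = 4055
j=13: r + 12k = 4419.130333… → ⌈·⌉ = 4420
j=14: r + 13k = 4784.241444… → ⌈·⌉ = 4785
j=15: r + 14k = 5149.352555… → ⌈·⌉ = 5150
j=16: r + 15k = 5514.463666… → ⌈·⌉ = 5515
j=17: r + 16k = 5879.574777… → ⌈·⌉ = 5880
j=18: r + 17k = 6244.685888… → ⌈·⌉ = 6245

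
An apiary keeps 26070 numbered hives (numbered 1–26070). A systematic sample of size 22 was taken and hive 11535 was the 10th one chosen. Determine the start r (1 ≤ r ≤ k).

870

k = 26070/22 = 1185
r = 11535 − (10−1)×1185 = 11535 − 10665 = 870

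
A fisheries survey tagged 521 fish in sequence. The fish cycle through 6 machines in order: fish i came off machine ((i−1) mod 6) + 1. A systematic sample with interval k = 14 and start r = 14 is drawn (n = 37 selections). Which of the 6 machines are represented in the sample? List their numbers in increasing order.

2, 4, 6

Consecutive selections differ by k = 14, so their machine numbers differ by 14 mod 6 = 2.
gcd(14, 6) = 2, so the sample visits 6/2 = 3 distinct residues mod 6.
Start 14 is machine 2; the machines hit are 2, 4, 6.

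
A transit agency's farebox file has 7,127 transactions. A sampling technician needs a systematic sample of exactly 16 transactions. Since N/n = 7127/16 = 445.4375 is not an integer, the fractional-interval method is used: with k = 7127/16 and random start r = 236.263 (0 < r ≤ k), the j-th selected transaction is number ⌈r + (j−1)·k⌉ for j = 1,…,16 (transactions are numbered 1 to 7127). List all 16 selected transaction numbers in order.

237, 682, 1128, 1573, 2019, 2464, 2909, 3355, 3800, 4246, 4691, 5137, 5582, 6027, 6473, 6918

j=1: r + 0k = 236.263 → ⌈·⌉ = 237
j=2: r + 1k = 681.7005 → ⌈·⌉ = 682
j=3: r + 2k = 1127.138 → ⌈·⌉ = 1128
j=4: r + 3k = 1572.5755 → ⌈·⌉ = 1573
j=5: r + 4k = 2018.013 → ⌈·⌉ = 2019
j=6: r + 5k = 2463.4505 → ⌈·⌉ = 2464
j=7: r + 6k = 2908.888 → ⌈·⌉ = 2909
j=8: r + 7k = 3354.3255 → ⌈·⌉ = 3355
j=9: r + 8k = 3799.763 → ⌈·⌉ = 3800
j=10: r + 9k = 4245.2005 → ⌈·⌉ = 4246
j=11: r + 10k = 4690.638 → ⌈·⌉ = 4691
j=12: r + 11k = 5136.0755 → ⌈·⌉ = 5137
j=13: r + 12k = 5581.513 → ⌈·⌉ = 5582
j=14: r + 13k = 6026.9505 → ⌈·⌉ = 6027
j=15: r + 14k = 6472.388 → ⌈·⌉ = 6473
j=16: r + 15k = 6917.8255 → ⌈·⌉ = 6918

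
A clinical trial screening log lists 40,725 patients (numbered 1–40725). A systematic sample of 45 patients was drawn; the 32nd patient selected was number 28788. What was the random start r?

k = 40725/45 = 905
r = 28788 − (32−1)×905 = 28788 − 28055 = 733

733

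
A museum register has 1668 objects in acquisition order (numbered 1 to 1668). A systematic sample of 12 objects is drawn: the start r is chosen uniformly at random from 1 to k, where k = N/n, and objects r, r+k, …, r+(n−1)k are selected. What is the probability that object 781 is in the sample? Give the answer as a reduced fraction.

1/139

k = 1668/12 = 139.
Object 781 is selected iff r ≡ 781 (mod 139); exactly one such r in {1,…,139}.
Inclusion probability = 1/139.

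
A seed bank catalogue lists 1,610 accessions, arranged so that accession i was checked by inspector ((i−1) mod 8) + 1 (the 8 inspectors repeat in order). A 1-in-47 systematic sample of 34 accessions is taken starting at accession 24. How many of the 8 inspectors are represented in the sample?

Consecutive selections differ by k = 47, so their inspector numbers differ by 47 mod 8 = 7.
gcd(47, 8) = 1, so the sample visits 8/1 = 8 distinct residues mod 8.
Start 24 is inspector 8; the inspectors hit are 1, 2, 3, 4, 5, 6, 7, 8.

8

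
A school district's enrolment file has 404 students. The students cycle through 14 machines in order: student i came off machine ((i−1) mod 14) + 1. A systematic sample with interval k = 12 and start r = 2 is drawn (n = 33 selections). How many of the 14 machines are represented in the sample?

7

Consecutive selections differ by k = 12, so their machine numbers differ by 12 mod 14 = 12.
gcd(12, 14) = 2, so the sample visits 14/2 = 7 distinct residues mod 14.
Start 2 is machine 2; the machines hit are 2, 4, 6, 8, 10, 12, 14.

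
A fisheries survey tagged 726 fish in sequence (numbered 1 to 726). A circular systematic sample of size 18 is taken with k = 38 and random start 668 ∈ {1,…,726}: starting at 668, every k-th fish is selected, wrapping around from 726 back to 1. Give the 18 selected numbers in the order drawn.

668, 706, 18, 56, 94, 132, 170, 208, 246, 284, 322, 360, 398, 436, 474, 512, 550, 588

Selection 1: 668
Selection 2: 668 + 38 = 706
Selection 3: 706 + 38 = 744 → 744 − 726 = 18
Selection 4: 18 + 38 = 56
Selection 5: 56 + 38 = 94
Selection 6: 94 + 38 = 132
Selection 7: 132 + 38 = 170
Selection 8: 170 + 38 = 208
Selection 9: 208 + 38 = 246
Selection 10: 246 + 38 = 284
Selection 11: 284 + 38 = 322
Selection 12: 322 + 38 = 360
Selection 13: 360 + 38 = 398
Selection 14: 398 + 38 = 436
Selection 15: 436 + 38 = 474
Selection 16: 474 + 38 = 512
Selection 17: 512 + 38 = 550
Selection 18: 550 + 38 = 588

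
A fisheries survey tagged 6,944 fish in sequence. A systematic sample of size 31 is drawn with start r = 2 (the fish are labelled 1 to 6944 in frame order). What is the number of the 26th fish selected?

5602

k = 6944/31 = 224
26th selection = r + (26−1)·k = 2 + 25×224 = 2 + 5600 = 5602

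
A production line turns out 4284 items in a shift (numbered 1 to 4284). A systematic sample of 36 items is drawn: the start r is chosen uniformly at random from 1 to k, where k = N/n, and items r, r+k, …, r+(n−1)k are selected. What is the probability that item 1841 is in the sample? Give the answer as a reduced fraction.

k = 4284/36 = 119.
Item 1841 is selected iff r ≡ 1841 (mod 119); exactly one such r in {1,…,119}.
Inclusion probability = 1/119.

1/119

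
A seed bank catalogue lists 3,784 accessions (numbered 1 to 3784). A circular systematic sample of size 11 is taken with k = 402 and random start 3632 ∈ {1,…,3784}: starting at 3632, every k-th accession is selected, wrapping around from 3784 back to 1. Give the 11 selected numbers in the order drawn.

Selection 1: 3632
Selection 2: 3632 + 402 = 4034 → 4034 − 3784 = 250
Selection 3: 250 + 402 = 652
Selection 4: 652 + 402 = 1054
Selection 5: 1054 + 402 = 1456
Selection 6: 1456 + 402 = 1858
Selection 7: 1858 + 402 = 2260
Selection 8: 2260 + 402 = 2662
Selection 9: 2662 + 402 = 3064
Selection 10: 3064 + 402 = 3466
Selection 11: 3466 + 402 = 3868 → 3868 − 3784 = 84

3632, 250, 652, 1054, 1456, 1858, 2260, 2662, 3064, 3466, 84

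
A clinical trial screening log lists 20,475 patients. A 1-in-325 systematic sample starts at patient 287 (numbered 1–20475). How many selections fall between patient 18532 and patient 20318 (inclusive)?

5

k = 325
First selection ≥ 18532: 287 + ⌈(18532−287)/325⌉·325 = 287 + 57×325 = 18812
Last selection ≤ 20318: 287 + ⌊(20318−287)/325⌋·325 = 287 + 61×325 = 20112
Count = 61 − 57 + 1 = 5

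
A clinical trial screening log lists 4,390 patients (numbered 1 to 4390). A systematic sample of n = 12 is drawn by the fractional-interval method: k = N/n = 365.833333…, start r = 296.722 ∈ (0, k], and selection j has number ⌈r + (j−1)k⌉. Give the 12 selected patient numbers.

297, 663, 1029, 1395, 1761, 2126, 2492, 2858, 3224, 3590, 3956, 4321

j=1: r + 0k = 296.722 → ⌈·⌉ = 297
j=2: r + 1k = 662.555333… → ⌈·⌉ = 663
j=3: r + 2k = 1028.388666… → ⌈·⌉ = 1029
j=4: r + 3k = 1394.222 → ⌈·⌉ = 1395
j=5: r + 4k = 1760.055333… → ⌈·⌉ = 1761
j=6: r + 5k = 2125.888666… → ⌈·⌉ = 2126
j=7: r + 6k = 2491.722 → ⌈·⌉ = 2492
j=8: r + 7k = 2857.555333… → ⌈·⌉ = 2858
j=9: r + 8k = 3223.388666… → ⌈·⌉ = 3224
j=10: r + 9k = 3589.222 → ⌈·⌉ = 3590
j=11: r + 10k = 3955.055333… → ⌈·⌉ = 3956
j=12: r + 11k = 4320.888666… → ⌈·⌉ = 4321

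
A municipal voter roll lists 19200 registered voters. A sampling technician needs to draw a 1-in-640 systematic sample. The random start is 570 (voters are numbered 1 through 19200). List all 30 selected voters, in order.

570, 1210, 1850, 2490, 3130, 3770, 4410, 5050, 5690, 6330, 6970, 7610, 8250, 8890, 9530, 10170, 10810, 11450, 12090, 12730, 13370, 14010, 14650, 15290, 15930, 16570, 17210, 17850, 18490, 19130

voter 1: 570
voter 2: 570 + 640 = 1210
voter 3: 1210 + 640 = 1850
voter 4: 1850 + 640 = 2490
voter 5: 2490 + 640 = 3130
voter 6: 3130 + 640 = 3770
voter 7: 3770 + 640 = 4410
voter 8: 4410 + 640 = 5050
voter 9: 5050 + 640 = 5690
voter 10: 5690 + 640 = 6330
voter 11: 6330 + 640 = 6970
voter 12: 6970 + 640 = 7610
voter 13: 7610 + 640 = 8250
voter 14: 8250 + 640 = 8890
voter 15: 8890 + 640 = 9530
voter 16: 9530 + 640 = 10170
voter 17: 10170 + 640 = 10810
voter 18: 10810 + 640 = 11450
voter 19: 11450 + 640 = 12090
voter 20: 12090 + 640 = 12730
voter 21: 12730 + 640 = 13370
voter 22: 13370 + 640 = 14010
voter 23: 14010 + 640 = 14650
voter 24: 14650 + 640 = 15290
voter 25: 15290 + 640 = 15930
voter 26: 15930 + 640 = 16570
voter 27: 16570 + 640 = 17210
voter 28: 17210 + 640 = 17850
voter 29: 17850 + 640 = 18490
voter 30: 18490 + 640 = 19130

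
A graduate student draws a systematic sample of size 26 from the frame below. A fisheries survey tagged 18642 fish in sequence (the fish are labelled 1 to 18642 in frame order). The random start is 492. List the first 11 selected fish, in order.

k = N/n = 18642/26 = 717
fish 1: 492
fish 2: 492 + 717 = 1209
fish 3: 1209 + 717 = 1926
fish 4: 1926 + 717 = 2643
fish 5: 2643 + 717 = 3360
fish 6: 3360 + 717 = 4077
fish 7: 4077 + 717 = 4794
fish 8: 4794 + 717 = 5511
fish 9: 5511 + 717 = 6228
fish 10: 6228 + 717 = 6945
fish 11: 6945 + 717 = 7662

492, 1209, 1926, 2643, 3360, 4077, 4794, 5511, 6228, 6945, 7662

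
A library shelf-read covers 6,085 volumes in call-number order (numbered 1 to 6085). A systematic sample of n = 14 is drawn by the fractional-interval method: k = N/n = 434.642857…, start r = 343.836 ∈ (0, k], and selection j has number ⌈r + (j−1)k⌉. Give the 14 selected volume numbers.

j=1: r + 0k = 343.836 → ⌈·⌉ = 344
j=2: r + 1k = 778.478857… → ⌈·⌉ = 779
j=3: r + 2k = 1213.121714… → ⌈·⌉ = 1214
j=4: r + 3k = 1647.764571… → ⌈·⌉ = 1648
j=5: r + 4k = 2082.407428… → ⌈·⌉ = 2083
j=6: r + 5k = 2517.050285… → ⌈·⌉ = 2518
j=7: r + 6k = 2951.693142… → ⌈·⌉ = 2952
j=8: r + 7k = 3386.336 → ⌈·⌉ = 3387
j=9: r + 8k = 3820.978857… → ⌈·⌉ = 3821
j=10: r + 9k = 4255.621714… → ⌈·⌉ = 4256
j=11: r + 10k = 4690.264571… → ⌈·⌉ = 4691
j=12: r + 11k = 5124.907428… → ⌈·⌉ = 5125
j=13: r + 12k = 5559.550285… → ⌈·⌉ = 5560
j=14: r + 13k = 5994.193142… → ⌈·⌉ = 5995

344, 779, 1214, 1648, 2083, 2518, 2952, 3387, 3821, 4256, 4691, 5125, 5560, 5995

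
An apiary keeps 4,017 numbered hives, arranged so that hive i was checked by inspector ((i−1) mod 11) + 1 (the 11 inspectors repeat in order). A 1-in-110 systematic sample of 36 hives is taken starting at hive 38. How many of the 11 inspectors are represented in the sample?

Consecutive selections differ by k = 110, so their inspector numbers differ by 110 mod 11 = 0.
gcd(110, 11) = 11, so the sample visits 11/11 = 1 distinct residues mod 11.
Start 38 is inspector 5; the inspectors hit are 5.

1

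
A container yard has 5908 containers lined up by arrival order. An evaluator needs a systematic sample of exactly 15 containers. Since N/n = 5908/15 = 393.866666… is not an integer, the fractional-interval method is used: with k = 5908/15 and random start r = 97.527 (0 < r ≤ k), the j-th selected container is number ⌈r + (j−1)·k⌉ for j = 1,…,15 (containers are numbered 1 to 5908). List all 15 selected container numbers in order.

98, 492, 886, 1280, 1673, 2067, 2461, 2855, 3249, 3643, 4037, 4431, 4824, 5218, 5612

j=1: r + 0k = 97.527 → ⌈·⌉ = 98
j=2: r + 1k = 491.393666… → ⌈·⌉ = 492
j=3: r + 2k = 885.260333… → ⌈·⌉ = 886
j=4: r + 3k = 1279.127 → ⌈·⌉ = 1280
j=5: r + 4k = 1672.993666… → ⌈·⌉ = 1673
j=6: r + 5k = 2066.860333… → ⌈·⌉ = 2067
j=7: r + 6k = 2460.727 → ⌈·⌉ = 2461
j=8: r + 7k = 2854.593666… → ⌈·⌉ = 2855
j=9: r + 8k = 3248.460333… → ⌈·⌉ = 3249
j=10: r + 9k = 3642.327 → ⌈·⌉ = 3643
j=11: r + 10k = 4036.193666… → ⌈·⌉ = 4037
j=12: r + 11k = 4430.060333… → ⌈·⌉ = 4431
j=13: r + 12k = 4823.927 → ⌈·⌉ = 4824
j=14: r + 13k = 5217.793666… → ⌈·⌉ = 5218
j=15: r + 14k = 5611.660333… → ⌈·⌉ = 5612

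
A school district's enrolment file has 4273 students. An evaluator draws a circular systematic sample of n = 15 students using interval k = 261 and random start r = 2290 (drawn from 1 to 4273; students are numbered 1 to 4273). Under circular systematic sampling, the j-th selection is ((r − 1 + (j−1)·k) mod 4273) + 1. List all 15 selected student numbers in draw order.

2290, 2551, 2812, 3073, 3334, 3595, 3856, 4117, 105, 366, 627, 888, 1149, 1410, 1671

Selection 1: 2290
Selection 2: 2290 + 261 = 2551
Selection 3: 2551 + 261 = 2812
Selection 4: 2812 + 261 = 3073
Selection 5: 3073 + 261 = 3334
Selection 6: 3334 + 261 = 3595
Selection 7: 3595 + 261 = 3856
Selection 8: 3856 + 261 = 4117
Selection 9: 4117 + 261 = 4378 → 4378 − 4273 = 105
Selection 10: 105 + 261 = 366
Selection 11: 366 + 261 = 627
Selection 12: 627 + 261 = 888
Selection 13: 888 + 261 = 1149
Selection 14: 1149 + 261 = 1410
Selection 15: 1410 + 261 = 1671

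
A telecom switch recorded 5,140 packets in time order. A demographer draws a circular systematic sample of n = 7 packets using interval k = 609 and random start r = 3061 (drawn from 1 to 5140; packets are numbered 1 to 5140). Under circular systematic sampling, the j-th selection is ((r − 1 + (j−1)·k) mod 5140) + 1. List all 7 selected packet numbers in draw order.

3061, 3670, 4279, 4888, 357, 966, 1575

Selection 1: 3061
Selection 2: 3061 + 609 = 3670
Selection 3: 3670 + 609 = 4279
Selection 4: 4279 + 609 = 4888
Selection 5: 4888 + 609 = 5497 → 5497 − 5140 = 357
Selection 6: 357 + 609 = 966
Selection 7: 966 + 609 = 1575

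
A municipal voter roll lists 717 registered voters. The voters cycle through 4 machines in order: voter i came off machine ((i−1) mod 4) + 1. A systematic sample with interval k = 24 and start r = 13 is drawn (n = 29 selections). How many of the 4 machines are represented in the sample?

1

Consecutive selections differ by k = 24, so their machine numbers differ by 24 mod 4 = 0.
gcd(24, 4) = 4, so the sample visits 4/4 = 1 distinct residues mod 4.
Start 13 is machine 1; the machines hit are 1.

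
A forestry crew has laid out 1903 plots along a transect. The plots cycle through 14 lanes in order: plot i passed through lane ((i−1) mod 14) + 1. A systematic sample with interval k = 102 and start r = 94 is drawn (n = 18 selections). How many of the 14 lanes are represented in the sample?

Consecutive selections differ by k = 102, so their lane numbers differ by 102 mod 14 = 4.
gcd(102, 14) = 2, so the sample visits 14/2 = 7 distinct residues mod 14.
Start 94 is lane 10; the lanes hit are 2, 4, 6, 8, 10, 12, 14.

7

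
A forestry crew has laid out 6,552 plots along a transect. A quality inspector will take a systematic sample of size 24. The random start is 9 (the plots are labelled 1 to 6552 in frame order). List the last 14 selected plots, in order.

2739, 3012, 3285, 3558, 3831, 4104, 4377, 4650, 4923, 5196, 5469, 5742, 6015, 6288

k = N/n = 6552/24 = 273
11th selection = 9 + 10×273 = 2739
12th: 2739 + 273 = 3012
13th: 3012 + 273 = 3285
14th: 3285 + 273 = 3558
15th: 3558 + 273 = 3831
16th: 3831 + 273 = 4104
17th: 4104 + 273 = 4377
18th: 4377 + 273 = 4650
19th: 4650 + 273 = 4923
20th: 4923 + 273 = 5196
21st: 5196 + 273 = 5469
22nd: 5469 + 273 = 5742
23rd: 5742 + 273 = 6015
24th: 6015 + 273 = 6288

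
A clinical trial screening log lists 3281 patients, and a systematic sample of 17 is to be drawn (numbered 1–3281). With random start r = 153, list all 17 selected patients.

153, 346, 539, 732, 925, 1118, 1311, 1504, 1697, 1890, 2083, 2276, 2469, 2662, 2855, 3048, 3241

k = N/n = 3281/17 = 193
patient 1: 153
patient 2: 153 + 193 = 346
patient 3: 346 + 193 = 539
patient 4: 539 + 193 = 732
patient 5: 732 + 193 = 925
patient 6: 925 + 193 = 1118
patient 7: 1118 + 193 = 1311
patient 8: 1311 + 193 = 1504
patient 9: 1504 + 193 = 1697
patient 10: 1697 + 193 = 1890
patient 11: 1890 + 193 = 2083
patient 12: 2083 + 193 = 2276
patient 13: 2276 + 193 = 2469
patient 14: 2469 + 193 = 2662
patient 15: 2662 + 193 = 2855
patient 16: 2855 + 193 = 3048
patient 17: 3048 + 193 = 3241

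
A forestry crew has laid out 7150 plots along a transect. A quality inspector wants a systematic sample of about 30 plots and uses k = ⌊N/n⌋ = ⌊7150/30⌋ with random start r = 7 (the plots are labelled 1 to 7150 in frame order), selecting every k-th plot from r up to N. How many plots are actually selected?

k = ⌊7150/30⌋ = 238
Achieved size = ⌊(7150 − 7)/238⌋ + 1 = ⌊7143/238⌋ + 1 = 30 + 1 = 31
(last selection: 7 + 30×238 = 7147 ≤ 7150; next would be 7385 > 7150)

31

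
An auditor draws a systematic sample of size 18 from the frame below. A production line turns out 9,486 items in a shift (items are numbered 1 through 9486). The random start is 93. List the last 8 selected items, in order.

5363, 5890, 6417, 6944, 7471, 7998, 8525, 9052

k = N/n = 9486/18 = 527
11th selection = 93 + 10×527 = 5363
12th: 5363 + 527 = 5890
13th: 5890 + 527 = 6417
14th: 6417 + 527 = 6944
15th: 6944 + 527 = 7471
16th: 7471 + 527 = 7998
17th: 7998 + 527 = 8525
18th: 8525 + 527 = 9052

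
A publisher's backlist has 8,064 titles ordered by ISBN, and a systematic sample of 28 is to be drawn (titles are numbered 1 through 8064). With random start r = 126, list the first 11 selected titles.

k = N/n = 8064/28 = 288
title 1: 126
title 2: 126 + 288 = 414
title 3: 414 + 288 = 702
title 4: 702 + 288 = 990
title 5: 990 + 288 = 1278
title 6: 1278 + 288 = 1566
title 7: 1566 + 288 = 1854
title 8: 1854 + 288 = 2142
title 9: 2142 + 288 = 2430
title 10: 2430 + 288 = 2718
title 11: 2718 + 288 = 3006

126, 414, 702, 990, 1278, 1566, 1854, 2142, 2430, 2718, 3006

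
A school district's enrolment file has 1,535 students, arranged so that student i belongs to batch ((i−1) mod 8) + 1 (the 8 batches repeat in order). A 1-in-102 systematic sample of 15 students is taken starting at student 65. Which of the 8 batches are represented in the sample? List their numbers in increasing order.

1, 3, 5, 7

Consecutive selections differ by k = 102, so their batch numbers differ by 102 mod 8 = 6.
gcd(102, 8) = 2, so the sample visits 8/2 = 4 distinct residues mod 8.
Start 65 is batch 1; the batches hit are 1, 3, 5, 7.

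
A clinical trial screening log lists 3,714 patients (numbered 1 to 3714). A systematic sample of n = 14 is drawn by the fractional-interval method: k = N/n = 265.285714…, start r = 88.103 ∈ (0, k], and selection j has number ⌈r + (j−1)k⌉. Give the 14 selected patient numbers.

j=1: r + 0k = 88.103 → ⌈·⌉ = 89
j=2: r + 1k = 353.388714… → ⌈·⌉ = 354
j=3: r + 2k = 618.674428… → ⌈·⌉ = 619
j=4: r + 3k = 883.960142… → ⌈·⌉ = 884
j=5: r + 4k = 1149.245857… → ⌈·⌉ = 1150
j=6: r + 5k = 1414.531571… → ⌈·⌉ = 1415
j=7: r + 6k = 1679.817285… → ⌈·⌉ = 1680
j=8: r + 7k = 1945.103 → ⌈·⌉ = 1946
j=9: r + 8k = 2210.388714… → ⌈·⌉ = 2211
j=10: r + 9k = 2475.674428… → ⌈·⌉ = 2476
j=11: r + 10k = 2740.960142… → ⌈·⌉ = 2741
j=12: r + 11k = 3006.245857… → ⌈·⌉ = 3007
j=13: r + 12k = 3271.531571… → ⌈·⌉ = 3272
j=14: r + 13k = 3536.817285… → ⌈·⌉ = 3537

89, 354, 619, 884, 1150, 1415, 1680, 1946, 2211, 2476, 2741, 3007, 3272, 3537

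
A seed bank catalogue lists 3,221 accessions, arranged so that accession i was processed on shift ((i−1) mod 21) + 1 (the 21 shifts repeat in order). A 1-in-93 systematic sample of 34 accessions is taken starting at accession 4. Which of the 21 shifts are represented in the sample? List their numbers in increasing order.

1, 4, 7, 10, 13, 16, 19

Consecutive selections differ by k = 93, so their shift numbers differ by 93 mod 21 = 9.
gcd(93, 21) = 3, so the sample visits 21/3 = 7 distinct residues mod 21.
Start 4 is shift 4; the shifts hit are 1, 4, 7, 10, 13, 16, 19.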